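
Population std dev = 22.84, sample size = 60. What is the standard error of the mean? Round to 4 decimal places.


SE = sigma / sqrt(n)
sqrt(60) ≈ 7.745967
SE = 22.84 / 7.745967 ≈ 2.948631

2.9486


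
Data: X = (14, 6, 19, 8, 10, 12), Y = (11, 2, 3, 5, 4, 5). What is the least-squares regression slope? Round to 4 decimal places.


b = sum((xi-xbar)(yi-ybar)) / sum((xi-xbar)^2)
n = 6, xbar = 69/6 = 11.5, ybar = 30/6 = 5
Sxy = sum((xi-xbar)(yi-ybar)) = 18
Sxx = sum((xi-xbar)^2) = 107.5
b = Sxy / Sxx = 36/215 ≈ 0.167442

0.1674


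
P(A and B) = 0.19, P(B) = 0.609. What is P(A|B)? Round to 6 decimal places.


P(A|B) = P(A and B) / P(B) = 0.19 / 0.609 = 190/609 ≈ 0.31198686

0.311987


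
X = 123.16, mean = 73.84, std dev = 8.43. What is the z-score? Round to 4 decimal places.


z = (X - mu) / sigma
X - mu = 123.16 - 73.84 = 49.32
z = 49.32 / 8.43 = 1644/281 ≈ 5.850534

5.8505


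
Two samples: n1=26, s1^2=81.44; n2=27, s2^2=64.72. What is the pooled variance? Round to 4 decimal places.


sp^2 = ((n1-1)*s1^2 + (n2-1)*s2^2)/(n1+n2-2)
(n1-1)*s1^2 = 25 * 81.44 = 2036
(n2-1)*s2^2 = 26 * 64.72 = 1682.72
numerator = 2036 + 1682.72 = 3718.72
n1+n2-2 = 51
sp^2 = 3718.72 / 51 = 92968/1275 ≈ 72.916078

72.9161


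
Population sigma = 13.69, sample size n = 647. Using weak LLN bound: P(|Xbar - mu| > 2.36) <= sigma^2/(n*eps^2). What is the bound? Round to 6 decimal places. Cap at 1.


bound = min(1, sigma^2/(n*eps^2))
sigma^2 = 13.69^2 = 187.4161
n*eps^2 = 647 * 2.36^2 = 647 * 5.5696 = 3603.5312
sigma^2/(n*eps^2) = 187.4161 / 3603.5312 ≈ 0.05200901

0.052009


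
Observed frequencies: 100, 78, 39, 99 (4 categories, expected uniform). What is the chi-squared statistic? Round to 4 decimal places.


chi2 = sum((O-E)^2/E), E = total/4
total = 316, E = 316/4 = 79
(100 - 79)^2 / 79 = 441 / 79 = 441/79 ≈ 5.582278
(78 - 79)^2 / 79 = 1 / 79 = 1/79 ≈ 0.012658
(39 - 79)^2 / 79 = 1600 / 79 = 1600/79 ≈ 20.253165
(99 - 79)^2 / 79 = 400 / 79 = 400/79 ≈ 5.063291
chi2 = 2442/79 ≈ 30.911392

30.9114


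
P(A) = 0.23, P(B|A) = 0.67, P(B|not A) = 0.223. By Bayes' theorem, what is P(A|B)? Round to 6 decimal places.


P(A|B) = P(B|A)*P(A) / P(B), P(B) = P(B|A)*P(A) + P(B|not A)*P(not A)
P(B|A)*P(A) = 0.67 * 0.23 = 0.1541
P(B|not A)*P(not A) = 0.223 * 0.77 = 0.17171
P(B) = 0.1541 + 0.17171 = 0.32581
P(A|B) = 0.1541 / 0.32581 ≈ 0.47297505

0.472975


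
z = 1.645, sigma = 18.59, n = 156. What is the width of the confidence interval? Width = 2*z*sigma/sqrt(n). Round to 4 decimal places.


width = 2*z*sigma/sqrt(n)
2*z*sigma = 2 * 1.645 * 18.59 = 61.1611
sqrt(156) ≈ 12.489996
width = 61.1611 / 12.489996 ≈ 4.896807

4.8968


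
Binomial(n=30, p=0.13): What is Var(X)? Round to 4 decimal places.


Var = n*p*(1-p) = 30 * 0.13 * 0.87 = 3.393

3.3930


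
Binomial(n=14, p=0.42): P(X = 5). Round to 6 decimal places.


P = C(n,k) * p^k * (1-p)^(n-k)
C(14,5) = 2002
p^k = 0.42^5 ≈ 0.01306912
(1-p)^(n-k) = 0.58^9 ≈ 0.007427659
P = 2002 * 0.01306912 * 0.007427659 ≈ 0.194340

0.194340


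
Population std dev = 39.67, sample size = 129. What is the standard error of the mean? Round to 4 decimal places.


SE = sigma / sqrt(n)
sqrt(129) ≈ 11.357817
SE = 39.67 / 11.357817 ≈ 3.492749

3.4927


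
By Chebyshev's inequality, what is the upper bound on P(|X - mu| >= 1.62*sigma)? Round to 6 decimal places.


P <= 1/k^2
k^2 = 1.62^2 = 2.6244
1/k^2 = 1 / 2.6244 = 2500/6561 ≈ 0.38103948

0.381039


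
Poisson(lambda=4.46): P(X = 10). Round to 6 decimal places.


P = e^(-lam) * lam^k / k!
e^(-4.46) ≈ 0.01156236
lam^k = 4.46^10 ≈ 3114214.963550
k! = 10! = 3628800
P = 0.01156236 * 3114214.963550 / 3628800 ≈ 0.009923

0.009923


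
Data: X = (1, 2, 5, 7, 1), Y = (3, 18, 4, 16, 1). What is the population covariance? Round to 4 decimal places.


Cov = (1/n)*sum((xi-xbar)(yi-ybar))
n = 5, xbar = 16/5 = 3.2, ybar = 42/5 = 8.4
sum((xi-xbar)(yi-ybar)) = 37.6
Cov = 37.6 / 5 = 7.52

7.5200


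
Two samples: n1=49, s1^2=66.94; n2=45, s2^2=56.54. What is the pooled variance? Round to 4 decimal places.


sp^2 = ((n1-1)*s1^2 + (n2-1)*s2^2)/(n1+n2-2)
(n1-1)*s1^2 = 48 * 66.94 = 3213.12
(n2-1)*s2^2 = 44 * 56.54 = 2487.76
numerator = 3213.12 + 2487.76 = 5700.88
n1+n2-2 = 92
sp^2 = 5700.88 / 92 = 71261/1150 ≈ 61.966087

61.9661


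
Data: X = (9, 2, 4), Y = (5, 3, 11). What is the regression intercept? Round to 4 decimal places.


a = ybar - b*xbar, where b = sum((xi-xbar)(yi-ybar)) / sum((xi-xbar)^2)
n = 3, xbar = 15/3 = 5, ybar = 19/3 ≈ 6.333333
Sxy = sum((xi-xbar)(yi-ybar)) = 0
Sxx = sum((xi-xbar)^2) = 26
b = Sxy / Sxx = 0
a = 6.333333 - 0 * 5 = 19/3 ≈ 6.333333

6.3333


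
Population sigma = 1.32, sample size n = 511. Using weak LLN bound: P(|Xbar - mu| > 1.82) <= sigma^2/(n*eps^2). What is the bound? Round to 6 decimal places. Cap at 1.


bound = min(1, sigma^2/(n*eps^2))
sigma^2 = 1.32^2 = 1.7424
n*eps^2 = 511 * 1.82^2 = 511 * 3.3124 = 1692.6364
sigma^2/(n*eps^2) = 1.7424 / 1692.6364 ≈ 0.00102940

0.001029


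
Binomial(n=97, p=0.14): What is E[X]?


E[X] = n*p = 97 * 0.14 = 13.58

13.58


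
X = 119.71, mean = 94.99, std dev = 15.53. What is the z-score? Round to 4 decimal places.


z = (X - mu) / sigma
X - mu = 119.71 - 94.99 = 24.72
z = 24.72 / 15.53 = 2472/1553 ≈ 1.591758

1.5918


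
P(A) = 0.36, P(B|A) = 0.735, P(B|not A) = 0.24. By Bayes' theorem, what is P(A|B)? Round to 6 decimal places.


P(A|B) = P(B|A)*P(A) / P(B), P(B) = P(B|A)*P(A) + P(B|not A)*P(not A)
P(B|A)*P(A) = 0.735 * 0.36 = 0.2646
P(B|not A)*P(not A) = 0.24 * 0.64 = 0.1536
P(B) = 0.2646 + 0.1536 = 0.4182
P(A|B) = 0.2646 / 0.4182 = 441/697 ≈ 0.63271162

0.632712


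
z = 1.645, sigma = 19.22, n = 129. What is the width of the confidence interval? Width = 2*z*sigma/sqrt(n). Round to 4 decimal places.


width = 2*z*sigma/sqrt(n)
2*z*sigma = 2 * 1.645 * 19.22 = 63.2338
sqrt(129) ≈ 11.357817
width = 63.2338 / 11.357817 ≈ 5.567426

5.5674


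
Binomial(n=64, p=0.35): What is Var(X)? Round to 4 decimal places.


Var = n*p*(1-p) = 64 * 0.35 * 0.65 = 14.56

14.5600


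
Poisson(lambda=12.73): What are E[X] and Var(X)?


E[X] = Var(X) = lambda = 12.73

12.73, 12.73


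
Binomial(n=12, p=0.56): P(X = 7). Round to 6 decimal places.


P = C(n,k) * p^k * (1-p)^(n-k)
C(12,7) = 792
p^k = 0.56^7 ≈ 0.01727095
(1-p)^(n-k) = 0.44^5 ≈ 0.01649162
P = 792 * 0.01727095 * 0.01649162 ≈ 0.225582

0.225582


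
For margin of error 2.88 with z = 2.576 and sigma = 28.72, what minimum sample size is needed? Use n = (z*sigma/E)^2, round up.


z*sigma/E = 2.576 * 28.72 / 2.88 = 57799/2250 ≈ 25.688444
(z*sigma/E)^2 ≈ 659.896178
round up: n = 660

660


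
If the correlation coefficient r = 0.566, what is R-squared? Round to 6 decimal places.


R^2 = r^2 = (0.566)^2 = 0.320356

0.320356


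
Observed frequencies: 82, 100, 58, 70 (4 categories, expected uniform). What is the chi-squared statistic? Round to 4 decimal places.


chi2 = sum((O-E)^2/E), E = total/4
total = 310, E = 310/4 = 77.5
(82 - 77.5)^2 / 77.5 = 20.25 / 77.5 = 81/310 ≈ 0.261290
(100 - 77.5)^2 / 77.5 = 506.25 / 77.5 = 405/62 ≈ 6.532258
(58 - 77.5)^2 / 77.5 = 380.25 / 77.5 = 1521/310 ≈ 4.906452
(70 - 77.5)^2 / 77.5 = 56.25 / 77.5 = 45/62 ≈ 0.725806
chi2 = 1926/155 ≈ 12.425806

12.4258


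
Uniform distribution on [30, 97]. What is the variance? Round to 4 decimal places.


Var = (b-a)^2 / 12
(b-a)^2 = (97 - 30)^2 = 4489
Var = 4489/12 ≈ 374.083333

374.0833


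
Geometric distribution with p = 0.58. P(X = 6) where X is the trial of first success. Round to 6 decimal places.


P = (1-p)^(k-1) * p
(1-p)^(k-1) = 0.42^5 ≈ 0.01306912
P = 0.01306912 * 0.58 ≈ 0.007580091

0.007580


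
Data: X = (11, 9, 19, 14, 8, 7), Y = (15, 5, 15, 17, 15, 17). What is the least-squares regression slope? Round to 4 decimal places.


b = sum((xi-xbar)(yi-ybar)) / sum((xi-xbar)^2)
n = 6, xbar = 68/6 = 34/3 ≈ 11.333333, ybar = 84/6 = 14
Sxy = sum((xi-xbar)(yi-ybar)) = 20
Sxx = sum((xi-xbar)^2) = 304/3 ≈ 101.333333
b = Sxy / Sxx = 15/76 ≈ 0.197368

0.1974


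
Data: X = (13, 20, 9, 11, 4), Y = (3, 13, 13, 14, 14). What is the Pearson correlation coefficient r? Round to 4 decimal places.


r = sum((xi-xbar)(yi-ybar)) / sqrt(sum((xi-xbar)^2) * sum((yi-ybar)^2))
n = 5, xbar = 57/5 = 11.4, ybar = 57/5 = 11.4
Sxy = sum((xi-xbar)(yi-ybar)) = -23.8
Sxx = sum((xi-xbar)^2) = 137.2
Syy = sum((yi-ybar)^2) = 89.2
sqrt(Sxx*Syy) ≈ 110.626579
r = Sxy / sqrt(Sxx*Syy) = -23.8 / 110.626579 ≈ -0.215138

-0.2151


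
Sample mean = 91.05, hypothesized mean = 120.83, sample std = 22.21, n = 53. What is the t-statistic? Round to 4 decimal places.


t = (xbar - mu0) / (s/sqrt(n))
xbar - mu0 = 91.05 - 120.83 = -29.78
sqrt(53) ≈ 7.28010989
s/sqrt(n) = 22.21 / 7.28010989 ≈ 3.05077813
t = -29.78 / 3.05077813 ≈ -9.761444

-9.7614


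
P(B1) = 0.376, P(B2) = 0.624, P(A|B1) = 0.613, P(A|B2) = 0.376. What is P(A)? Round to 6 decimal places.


P(A) = P(A|B1)*P(B1) + P(A|B2)*P(B2)
P(A|B1)*P(B1) = 0.613 * 0.376 = 0.230488
P(A|B2)*P(B2) = 0.376 * 0.624 = 0.234624
P(A) = 0.230488 + 0.234624 = 0.465112

0.465112


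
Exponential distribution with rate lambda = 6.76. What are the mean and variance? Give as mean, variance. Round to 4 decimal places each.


mean = 1/lam, var = 1/lam^2
mean = 1 / 6.76 = 25/169 ≈ 0.147929
lam^2 = 6.76^2 = 45.6976
var = 1 / 45.6976 ≈ 0.021883

0.1479, 0.0219


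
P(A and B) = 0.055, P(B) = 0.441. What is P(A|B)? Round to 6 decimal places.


P(A|B) = P(A and B) / P(B) = 0.055 / 0.441 = 55/441 ≈ 0.12471655

0.124717


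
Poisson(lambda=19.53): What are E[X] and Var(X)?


E[X] = Var(X) = lambda = 19.53

19.53, 19.53


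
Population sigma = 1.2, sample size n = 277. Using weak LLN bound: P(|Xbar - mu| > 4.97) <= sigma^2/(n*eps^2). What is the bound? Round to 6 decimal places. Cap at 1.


bound = min(1, sigma^2/(n*eps^2))
sigma^2 = 1.2^2 = 1.44
n*eps^2 = 277 * 4.97^2 = 277 * 24.7009 = 6842.1493
sigma^2/(n*eps^2) = 1.44 / 6842.1493 ≈ 0.00021046

0.000210


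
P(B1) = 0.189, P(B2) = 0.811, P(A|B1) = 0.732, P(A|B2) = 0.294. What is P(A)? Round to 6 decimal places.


P(A) = P(A|B1)*P(B1) + P(A|B2)*P(B2)
P(A|B1)*P(B1) = 0.732 * 0.189 = 0.138348
P(A|B2)*P(B2) = 0.294 * 0.811 = 0.238434
P(A) = 0.138348 + 0.238434 = 0.376782

0.376782


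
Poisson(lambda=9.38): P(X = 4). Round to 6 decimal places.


P = e^(-lam) * lam^k / k!
e^(-9.38) ≈ 0.00008439520
lam^k = 9.38^4 ≈ 7741.254643
k! = 4! = 24
P = 0.00008439520 * 7741.254643 / 24 ≈ 0.027222

0.027222


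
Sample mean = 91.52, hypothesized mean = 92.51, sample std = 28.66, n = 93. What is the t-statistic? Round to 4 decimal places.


t = (xbar - mu0) / (s/sqrt(n))
xbar - mu0 = 91.52 - 92.51 = -0.99
sqrt(93) ≈ 9.64365076
s/sqrt(n) = 28.66 / 9.64365076 ≈ 2.97190356
t = -0.99 / 2.97190356 ≈ -0.333120

-0.3331


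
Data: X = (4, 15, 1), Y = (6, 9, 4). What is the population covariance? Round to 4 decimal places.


Cov = (1/n)*sum((xi-xbar)(yi-ybar))
n = 3, xbar = 20/3 ≈ 6.666667, ybar = 19/3 ≈ 6.333333
sum((xi-xbar)(yi-ybar)) = 109/3 ≈ 36.333333
Cov = 36.333333 / 3 = 109/9 ≈ 12.111111

12.1111


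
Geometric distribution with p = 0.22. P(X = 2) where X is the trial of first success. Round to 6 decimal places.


P = (1-p)^(k-1) * p
(1-p)^(k-1) = 0.78^1 = 0.78
P = 0.78 * 0.22 = 0.1716

0.171600


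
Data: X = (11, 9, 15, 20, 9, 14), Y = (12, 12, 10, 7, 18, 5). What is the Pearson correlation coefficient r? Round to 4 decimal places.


r = sum((xi-xbar)(yi-ybar)) / sqrt(sum((xi-xbar)^2) * sum((yi-ybar)^2))
n = 6, xbar = 78/6 = 13, ybar = 64/6 = 32/3 ≈ 10.666667
Sxy = sum((xi-xbar)(yi-ybar)) = -70
Sxx = sum((xi-xbar)^2) = 90
Syy = sum((yi-ybar)^2) = 310/3 ≈ 103.333333
sqrt(Sxx*Syy) ≈ 96.436508
r = Sxy / sqrt(Sxx*Syy) = -70 / 96.436508 ≈ -0.725866

-0.7259


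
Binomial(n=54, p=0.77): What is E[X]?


E[X] = n*p = 54 * 0.77 = 41.58

41.58


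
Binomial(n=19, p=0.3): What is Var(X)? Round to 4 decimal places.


Var = n*p*(1-p) = 19 * 0.3 * 0.7 = 3.99

3.9900


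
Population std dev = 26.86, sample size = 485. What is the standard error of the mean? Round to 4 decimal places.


SE = sigma / sqrt(n)
sqrt(485) ≈ 22.022716
SE = 26.86 / 22.022716 ≈ 1.219650

1.2196


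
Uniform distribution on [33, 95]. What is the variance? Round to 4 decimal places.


Var = (b-a)^2 / 12
(b-a)^2 = (95 - 33)^2 = 3844
Var = 3844/12 ≈ 320.333333

320.3333


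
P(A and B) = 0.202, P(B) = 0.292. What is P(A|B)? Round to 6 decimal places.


P(A|B) = P(A and B) / P(B) = 0.202 / 0.292 = 101/146 ≈ 0.69178082

0.691781


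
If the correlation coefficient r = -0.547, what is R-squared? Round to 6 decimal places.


R^2 = r^2 = (-0.547)^2 = 0.299209

0.299209


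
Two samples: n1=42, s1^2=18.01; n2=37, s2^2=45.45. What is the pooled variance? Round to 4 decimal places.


sp^2 = ((n1-1)*s1^2 + (n2-1)*s2^2)/(n1+n2-2)
(n1-1)*s1^2 = 41 * 18.01 = 738.41
(n2-1)*s2^2 = 36 * 45.45 = 1636.2
numerator = 738.41 + 1636.2 = 2374.61
n1+n2-2 = 77
sp^2 = 2374.61 / 77 = 33923/1100 ≈ 30.839091

30.8391


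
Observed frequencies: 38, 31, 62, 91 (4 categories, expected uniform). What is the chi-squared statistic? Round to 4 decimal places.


chi2 = sum((O-E)^2/E), E = total/4
total = 222, E = 222/4 = 55.5
(38 - 55.5)^2 / 55.5 = 306.25 / 55.5 = 1225/222 ≈ 5.518018
(31 - 55.5)^2 / 55.5 = 600.25 / 55.5 = 2401/222 ≈ 10.815315
(62 - 55.5)^2 / 55.5 = 42.25 / 55.5 = 169/222 ≈ 0.761261
(91 - 55.5)^2 / 55.5 = 1260.25 / 55.5 = 5041/222 ≈ 22.707207
chi2 = 4418/111 ≈ 39.801802

39.8018


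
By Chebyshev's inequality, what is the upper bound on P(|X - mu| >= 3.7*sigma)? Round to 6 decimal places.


P <= 1/k^2
k^2 = 3.7^2 = 13.69
1/k^2 = 1 / 13.69 = 100/1369 ≈ 0.07304602

0.073046


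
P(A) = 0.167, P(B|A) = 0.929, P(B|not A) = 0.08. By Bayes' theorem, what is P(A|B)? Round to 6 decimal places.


P(A|B) = P(B|A)*P(A) / P(B), P(B) = P(B|A)*P(A) + P(B|not A)*P(not A)
P(B|A)*P(A) = 0.929 * 0.167 = 0.155143
P(B|not A)*P(not A) = 0.08 * 0.833 = 0.06664
P(B) = 0.155143 + 0.06664 = 0.221783
P(A|B) = 0.155143 / 0.221783 ≈ 0.69952611

0.699526


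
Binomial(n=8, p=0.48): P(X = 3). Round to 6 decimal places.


P = C(n,k) * p^k * (1-p)^(n-k)
C(8,3) = 56
p^k = 0.48^3 = 0.110592
(1-p)^(n-k) = 0.52^5 ≈ 0.03802040
P = 56 * 0.110592 * 0.03802040 ≈ 0.235466

0.235466


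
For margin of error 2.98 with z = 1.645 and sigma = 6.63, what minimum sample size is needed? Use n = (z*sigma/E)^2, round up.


z*sigma/E = 1.645 * 6.63 / 2.98 ≈ 3.659849
(z*sigma/E)^2 ≈ 13.394495
round up: n = 14

14


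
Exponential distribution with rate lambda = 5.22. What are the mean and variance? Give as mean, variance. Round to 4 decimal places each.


mean = 1/lam, var = 1/lam^2
mean = 1 / 5.22 = 50/261 ≈ 0.191571
lam^2 = 5.22^2 = 27.2484
var = 1 / 27.2484 ≈ 0.036699

0.1916, 0.0367


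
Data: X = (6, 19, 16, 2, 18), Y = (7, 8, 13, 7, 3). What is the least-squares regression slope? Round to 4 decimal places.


b = sum((xi-xbar)(yi-ybar)) / sum((xi-xbar)^2)
n = 5, xbar = 61/5 = 12.2, ybar = 38/5 = 7.6
Sxy = sum((xi-xbar)(yi-ybar)) = 6.4
Sxx = sum((xi-xbar)^2) = 236.8
b = Sxy / Sxx = 1/37 ≈ 0.027027

0.0270


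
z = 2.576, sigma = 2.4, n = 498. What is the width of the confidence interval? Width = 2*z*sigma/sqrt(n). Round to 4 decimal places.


width = 2*z*sigma/sqrt(n)
2*z*sigma = 2 * 2.576 * 2.4 = 12.3648
sqrt(498) ≈ 22.315914
width = 12.3648 / 22.315914 ≈ 0.554080

0.5541


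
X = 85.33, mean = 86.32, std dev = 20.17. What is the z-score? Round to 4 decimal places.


z = (X - mu) / sigma
X - mu = 85.33 - 86.32 = -0.99
z = -0.99 / 20.17 = -99/2017 ≈ -0.049083

-0.0491


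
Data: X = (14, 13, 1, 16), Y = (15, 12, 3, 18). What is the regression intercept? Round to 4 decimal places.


a = ybar - b*xbar, where b = sum((xi-xbar)(yi-ybar)) / sum((xi-xbar)^2)
n = 4, xbar = 44/4 = 11, ybar = 48/4 = 12
Sxy = sum((xi-xbar)(yi-ybar)) = 129
Sxx = sum((xi-xbar)^2) = 138
b = Sxy / Sxx = 43/46 ≈ 0.934783
a = 12 - 0.934783 * 11 = 79/46 ≈ 1.717391

1.7174


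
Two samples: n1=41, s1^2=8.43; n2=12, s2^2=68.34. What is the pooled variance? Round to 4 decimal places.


sp^2 = ((n1-1)*s1^2 + (n2-1)*s2^2)/(n1+n2-2)
(n1-1)*s1^2 = 40 * 8.43 = 337.2
(n2-1)*s2^2 = 11 * 68.34 = 751.74
numerator = 337.2 + 751.74 = 1088.94
n1+n2-2 = 51
sp^2 = 1088.94 / 51 = 18149/850 ≈ 21.351765

21.3518


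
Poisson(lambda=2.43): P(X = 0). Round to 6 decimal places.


P = e^(-lam) * lam^k / k!
e^(-2.43) ≈ 0.08803683
lam^k = 2.43^0 = 1
k! = 0! = 1
P = 0.08803683 * 1 / 1 ≈ 0.088037

0.088037


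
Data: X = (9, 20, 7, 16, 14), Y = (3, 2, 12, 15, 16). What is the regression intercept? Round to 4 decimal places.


a = ybar - b*xbar, where b = sum((xi-xbar)(yi-ybar)) / sum((xi-xbar)^2)
n = 5, xbar = 66/5 = 13.2, ybar = 48/5 = 9.6
Sxy = sum((xi-xbar)(yi-ybar)) = -18.6
Sxx = sum((xi-xbar)^2) = 110.8
b = Sxy / Sxx = -93/554 ≈ -0.167870
a = 9.6 - (-0.167870) * 13.2 = 3273/277 ≈ 11.815884

11.8159


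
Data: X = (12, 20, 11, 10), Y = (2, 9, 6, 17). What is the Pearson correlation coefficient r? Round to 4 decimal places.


r = sum((xi-xbar)(yi-ybar)) / sqrt(sum((xi-xbar)^2) * sum((yi-ybar)^2))
n = 4, xbar = 53/4 = 13.25, ybar = 34/4 = 8.5
Sxy = sum((xi-xbar)(yi-ybar)) = -10.5
Sxx = sum((xi-xbar)^2) = 62.75
Syy = sum((yi-ybar)^2) = 121
sqrt(Sxx*Syy) ≈ 87.136387
r = Sxy / sqrt(Sxx*Syy) = -10.5 / 87.136387 ≈ -0.120501

-0.1205


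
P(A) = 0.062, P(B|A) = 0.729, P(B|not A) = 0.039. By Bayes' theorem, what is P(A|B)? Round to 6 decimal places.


P(A|B) = P(B|A)*P(A) / P(B), P(B) = P(B|A)*P(A) + P(B|not A)*P(not A)
P(B|A)*P(A) = 0.729 * 0.062 = 0.045198
P(B|not A)*P(not A) = 0.039 * 0.938 = 0.036582
P(B) = 0.045198 + 0.036582 = 0.08178
P(A|B) = 0.045198 / 0.08178 ≈ 0.55267792

0.552678


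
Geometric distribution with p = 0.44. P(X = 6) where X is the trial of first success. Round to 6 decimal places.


P = (1-p)^(k-1) * p
(1-p)^(k-1) = 0.56^5 ≈ 0.05507318
P = 0.05507318 * 0.44 ≈ 0.02423220

0.024232


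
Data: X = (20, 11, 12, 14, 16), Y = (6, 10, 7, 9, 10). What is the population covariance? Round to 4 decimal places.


Cov = (1/n)*sum((xi-xbar)(yi-ybar))
n = 5, xbar = 73/5 = 14.6, ybar = 42/5 = 8.4
sum((xi-xbar)(yi-ybar)) = -13.2
Cov = -13.2 / 5 = -2.64

-2.6400


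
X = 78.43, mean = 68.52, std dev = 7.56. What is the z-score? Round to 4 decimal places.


z = (X - mu) / sigma
X - mu = 78.43 - 68.52 = 9.91
z = 9.91 / 7.56 = 991/756 ≈ 1.310847

1.3108


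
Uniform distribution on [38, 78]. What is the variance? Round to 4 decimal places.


Var = (b-a)^2 / 12
(b-a)^2 = (78 - 38)^2 = 1600
Var = 1600/12 ≈ 133.333333

133.3333


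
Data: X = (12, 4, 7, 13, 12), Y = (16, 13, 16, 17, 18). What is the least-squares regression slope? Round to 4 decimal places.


b = sum((xi-xbar)(yi-ybar)) / sum((xi-xbar)^2)
n = 5, xbar = 48/5 = 9.6, ybar = 80/5 = 16
Sxy = sum((xi-xbar)(yi-ybar)) = 25
Sxx = sum((xi-xbar)^2) = 61.2
b = Sxy / Sxx = 125/306 ≈ 0.408497

0.4085


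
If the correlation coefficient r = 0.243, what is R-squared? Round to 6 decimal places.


R^2 = r^2 = (0.243)^2 = 0.059049

0.059049


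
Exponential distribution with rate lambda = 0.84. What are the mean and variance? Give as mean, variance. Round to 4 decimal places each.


mean = 1/lam, var = 1/lam^2
mean = 1 / 0.84 = 25/21 ≈ 1.190476
lam^2 = 0.84^2 = 0.7056
var = 1 / 0.7056 = 625/441 ≈ 1.417234

1.1905, 1.4172


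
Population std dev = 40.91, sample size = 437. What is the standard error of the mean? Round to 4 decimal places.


SE = sigma / sqrt(n)
sqrt(437) ≈ 20.904545
SE = 40.91 / 20.904545 ≈ 1.956991

1.9570


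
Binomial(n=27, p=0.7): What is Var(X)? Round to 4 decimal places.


Var = n*p*(1-p) = 27 * 0.7 * 0.3 = 5.67

5.6700


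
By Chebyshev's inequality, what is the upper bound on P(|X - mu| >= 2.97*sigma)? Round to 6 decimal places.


P <= 1/k^2
k^2 = 2.97^2 = 8.8209
1/k^2 = 1 / 8.8209 ≈ 0.11336712

0.113367


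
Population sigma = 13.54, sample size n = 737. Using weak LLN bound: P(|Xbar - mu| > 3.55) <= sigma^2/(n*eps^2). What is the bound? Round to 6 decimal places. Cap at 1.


bound = min(1, sigma^2/(n*eps^2))
sigma^2 = 13.54^2 = 183.3316
n*eps^2 = 737 * 3.55^2 = 737 * 12.6025 = 9288.0425
sigma^2/(n*eps^2) = 183.3316 / 9288.0425 ≈ 0.01973845

0.019738


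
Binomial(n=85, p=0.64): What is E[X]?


E[X] = n*p = 85 * 0.64 = 54.4

54.4


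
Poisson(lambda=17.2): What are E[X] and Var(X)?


E[X] = Var(X) = lambda = 17.2

17.2, 17.2


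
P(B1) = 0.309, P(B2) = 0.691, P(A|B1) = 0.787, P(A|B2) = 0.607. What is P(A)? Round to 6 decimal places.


P(A) = P(A|B1)*P(B1) + P(A|B2)*P(B2)
P(A|B1)*P(B1) = 0.787 * 0.309 = 0.243183
P(A|B2)*P(B2) = 0.607 * 0.691 = 0.419437
P(A) = 0.243183 + 0.419437 = 0.66262

0.662620


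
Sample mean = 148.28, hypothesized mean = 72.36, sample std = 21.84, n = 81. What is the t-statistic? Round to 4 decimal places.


t = (xbar - mu0) / (s/sqrt(n))
xbar - mu0 = 148.28 - 72.36 = 75.92
sqrt(81) = 9
s/sqrt(n) = 21.84 / 9 = 182/75 ≈ 2.42666667
t = 75.92 / 2.42666667 = 219/7 ≈ 31.285714

31.2857


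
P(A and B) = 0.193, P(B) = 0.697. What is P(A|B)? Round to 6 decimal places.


P(A|B) = P(A and B) / P(B) = 0.193 / 0.697 = 193/697 ≈ 0.27690100

0.276901


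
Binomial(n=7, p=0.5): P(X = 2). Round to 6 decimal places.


P = C(n,k) * p^k * (1-p)^(n-k)
C(7,2) = 21
p^k = 0.5^2 = 0.25
(1-p)^(n-k) = 0.5^5 = 0.03125
P = 21 * 0.25 * 0.03125 = 21/128 ≈ 0.164063

0.164063


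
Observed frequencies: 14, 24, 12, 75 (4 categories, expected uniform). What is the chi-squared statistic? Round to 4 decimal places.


chi2 = sum((O-E)^2/E), E = total/4
total = 125, E = 125/4 = 31.25
(14 - 31.25)^2 / 31.25 = 297.5625 / 31.25 = 9.522
(24 - 31.25)^2 / 31.25 = 52.5625 / 31.25 = 1.682
(12 - 31.25)^2 / 31.25 = 370.5625 / 31.25 = 11.858
(75 - 31.25)^2 / 31.25 = 1914.0625 / 31.25 = 61.25
chi2 = 84.312

84.3120


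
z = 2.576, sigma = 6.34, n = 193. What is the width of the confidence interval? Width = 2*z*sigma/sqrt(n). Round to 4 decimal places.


width = 2*z*sigma/sqrt(n)
2*z*sigma = 2 * 2.576 * 6.34 = 32.66368
sqrt(193) ≈ 13.892444
width = 32.66368 / 13.892444 ≈ 2.351183

2.3512


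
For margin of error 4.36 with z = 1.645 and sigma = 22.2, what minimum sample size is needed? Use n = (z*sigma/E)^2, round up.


z*sigma/E = 1.645 * 22.2 / 4.36 = 36519/4360 ≈ 8.375917
(z*sigma/E)^2 ≈ 70.155993
round up: n = 71

71


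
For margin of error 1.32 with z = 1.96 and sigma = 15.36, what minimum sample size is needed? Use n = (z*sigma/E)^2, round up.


z*sigma/E = 1.96 * 15.36 / 1.32 = 6272/275 ≈ 22.807273
(z*sigma/E)^2 ≈ 520.171689
round up: n = 521

521


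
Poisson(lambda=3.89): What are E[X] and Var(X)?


E[X] = Var(X) = lambda = 3.89

3.89, 3.89


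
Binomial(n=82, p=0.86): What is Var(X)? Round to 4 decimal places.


Var = n*p*(1-p) = 82 * 0.86 * 0.14 = 9.8728

9.8728


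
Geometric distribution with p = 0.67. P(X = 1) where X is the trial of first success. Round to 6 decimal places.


P = (1-p)^(k-1) * p
(1-p)^(k-1) = 0.33^0 = 1
P = 1 * 0.67 = 0.67

0.670000


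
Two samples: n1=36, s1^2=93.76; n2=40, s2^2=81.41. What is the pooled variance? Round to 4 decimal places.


sp^2 = ((n1-1)*s1^2 + (n2-1)*s2^2)/(n1+n2-2)
(n1-1)*s1^2 = 35 * 93.76 = 3281.6
(n2-1)*s2^2 = 39 * 81.41 = 3174.99
numerator = 3281.6 + 3174.99 = 6456.59
n1+n2-2 = 74
sp^2 = 6456.59 / 74 = 645659/7400 ≈ 87.251216

87.2512


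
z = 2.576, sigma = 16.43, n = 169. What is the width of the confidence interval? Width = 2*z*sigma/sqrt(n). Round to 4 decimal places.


width = 2*z*sigma/sqrt(n)
2*z*sigma = 2 * 2.576 * 16.43 = 84.64736
sqrt(169) = 13
width = 84.64736 / 13 ≈ 6.511335

6.5113


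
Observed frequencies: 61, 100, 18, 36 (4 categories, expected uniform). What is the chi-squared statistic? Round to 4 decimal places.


chi2 = sum((O-E)^2/E), E = total/4
total = 215, E = 215/4 = 53.75
(61 - 53.75)^2 / 53.75 = 52.5625 / 53.75 = 841/860 ≈ 0.977907
(100 - 53.75)^2 / 53.75 = 2139.0625 / 53.75 = 6845/172 ≈ 39.796512
(18 - 53.75)^2 / 53.75 = 1278.0625 / 53.75 = 20449/860 ≈ 23.777907
(36 - 53.75)^2 / 53.75 = 315.0625 / 53.75 = 5041/860 ≈ 5.861628
chi2 = 15139/215 ≈ 70.413953

70.4140


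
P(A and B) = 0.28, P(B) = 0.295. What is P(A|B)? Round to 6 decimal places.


P(A|B) = P(A and B) / P(B) = 0.28 / 0.295 = 56/59 ≈ 0.94915254

0.949153


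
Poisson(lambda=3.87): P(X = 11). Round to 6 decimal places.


P = e^(-lam) * lam^k / k!
e^(-3.87) ≈ 0.02085837
lam^k = 3.87^11 ≈ 2916222.223262
k! = 11! = 39916800
P = 0.02085837 * 2916222.223262 / 39916800 ≈ 0.001524

0.001524


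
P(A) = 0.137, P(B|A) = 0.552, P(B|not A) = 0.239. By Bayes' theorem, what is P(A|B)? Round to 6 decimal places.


P(A|B) = P(B|A)*P(A) / P(B), P(B) = P(B|A)*P(A) + P(B|not A)*P(not A)
P(B|A)*P(A) = 0.552 * 0.137 = 0.075624
P(B|not A)*P(not A) = 0.239 * 0.863 = 0.206257
P(B) = 0.075624 + 0.206257 = 0.281881
P(A|B) = 0.075624 / 0.281881 ≈ 0.26828342

0.268283


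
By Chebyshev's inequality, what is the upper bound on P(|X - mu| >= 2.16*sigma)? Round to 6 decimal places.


P <= 1/k^2
k^2 = 2.16^2 = 4.6656
1/k^2 = 1 / 4.6656 = 625/2916 ≈ 0.21433471

0.214335


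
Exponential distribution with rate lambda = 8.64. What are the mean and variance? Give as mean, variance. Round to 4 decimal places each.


mean = 1/lam, var = 1/lam^2
mean = 1 / 8.64 = 25/216 ≈ 0.115741
lam^2 = 8.64^2 = 74.6496
var = 1 / 74.6496 ≈ 0.013396

0.1157, 0.0134


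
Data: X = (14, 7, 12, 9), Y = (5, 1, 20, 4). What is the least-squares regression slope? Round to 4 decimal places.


b = sum((xi-xbar)(yi-ybar)) / sum((xi-xbar)^2)
n = 4, xbar = 42/4 = 10.5, ybar = 30/4 = 7.5
Sxy = sum((xi-xbar)(yi-ybar)) = 38
Sxx = sum((xi-xbar)^2) = 29
b = Sxy / Sxx = 38/29 ≈ 1.310345

1.3103


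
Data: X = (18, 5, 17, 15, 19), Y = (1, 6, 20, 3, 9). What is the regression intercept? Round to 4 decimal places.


a = ybar - b*xbar, where b = sum((xi-xbar)(yi-ybar)) / sum((xi-xbar)^2)
n = 5, xbar = 74/5 = 14.8, ybar = 39/5 = 7.8
Sxy = sum((xi-xbar)(yi-ybar)) = 26.8
Sxx = sum((xi-xbar)^2) = 128.8
b = Sxy / Sxx = 67/322 ≈ 0.208075
a = 7.8 - 0.208075 * 14.8 = 760/161 ≈ 4.720497

4.7205


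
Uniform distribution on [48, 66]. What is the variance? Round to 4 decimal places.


Var = (b-a)^2 / 12
(b-a)^2 = (66 - 48)^2 = 324
Var = 324/12 = 27

27.0000


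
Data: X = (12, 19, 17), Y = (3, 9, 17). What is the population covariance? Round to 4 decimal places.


Cov = (1/n)*sum((xi-xbar)(yi-ybar))
n = 3, xbar = 48/3 = 16, ybar = 29/3 ≈ 9.666667
sum((xi-xbar)(yi-ybar)) = 32
Cov = 32 / 3 = 32/3 ≈ 10.666667

10.6667


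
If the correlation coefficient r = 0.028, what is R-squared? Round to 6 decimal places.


R^2 = r^2 = (0.028)^2 = 0.000784

0.000784


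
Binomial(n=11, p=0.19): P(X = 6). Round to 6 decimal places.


P = C(n,k) * p^k * (1-p)^(n-k)
C(11,6) = 462
p^k = 0.19^6 ≈ 0.00004704588
(1-p)^(n-k) = 0.81^5 ≈ 0.3486784
P = 462 * 0.00004704588 * 0.3486784 ≈ 0.007579

0.007579


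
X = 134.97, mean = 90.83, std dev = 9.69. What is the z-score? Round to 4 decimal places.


z = (X - mu) / sigma
X - mu = 134.97 - 90.83 = 44.14
z = 44.14 / 9.69 = 4414/969 ≈ 4.555212

4.5552


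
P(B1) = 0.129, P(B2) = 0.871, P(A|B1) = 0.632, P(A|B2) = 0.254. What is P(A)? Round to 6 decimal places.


P(A) = P(A|B1)*P(B1) + P(A|B2)*P(B2)
P(A|B1)*P(B1) = 0.632 * 0.129 = 0.081528
P(A|B2)*P(B2) = 0.254 * 0.871 = 0.221234
P(A) = 0.081528 + 0.221234 = 0.302762

0.302762


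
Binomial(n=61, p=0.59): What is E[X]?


E[X] = n*p = 61 * 0.59 = 35.99

35.99


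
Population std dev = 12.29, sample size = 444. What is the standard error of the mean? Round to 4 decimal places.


SE = sigma / sqrt(n)
sqrt(444) ≈ 21.071308
SE = 12.29 / 21.071308 ≈ 0.583258

0.5833


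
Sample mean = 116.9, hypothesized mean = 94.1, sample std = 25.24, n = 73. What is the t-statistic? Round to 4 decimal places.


t = (xbar - mu0) / (s/sqrt(n))
xbar - mu0 = 116.9 - 94.1 = 22.8
sqrt(73) ≈ 8.54400375
s/sqrt(n) = 25.24 / 8.54400375 ≈ 2.95411856
t = 22.8 / 2.95411856 ≈ 7.718038

7.7180


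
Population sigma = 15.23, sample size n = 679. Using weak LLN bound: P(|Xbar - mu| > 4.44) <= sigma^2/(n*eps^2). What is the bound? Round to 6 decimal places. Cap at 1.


bound = min(1, sigma^2/(n*eps^2))
sigma^2 = 15.23^2 = 231.9529
n*eps^2 = 679 * 4.44^2 = 679 * 19.7136 = 13385.5344
sigma^2/(n*eps^2) = 231.9529 / 13385.5344 ≈ 0.01732862

0.017329


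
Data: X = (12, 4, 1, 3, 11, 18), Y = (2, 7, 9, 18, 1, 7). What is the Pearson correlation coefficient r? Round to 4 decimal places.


r = sum((xi-xbar)(yi-ybar)) / sqrt(sum((xi-xbar)^2) * sum((yi-ybar)^2))
n = 6, xbar = 49/6 ≈ 8.166667, ybar = 44/6 = 22/3 ≈ 7.333333
Sxy = sum((xi-xbar)(yi-ybar)) = -322/3 ≈ -107.333333
Sxx = sum((xi-xbar)^2) = 1289/6 ≈ 214.833333
Syy = sum((yi-ybar)^2) = 556/3 ≈ 185.333333
sqrt(Sxx*Syy) ≈ 199.538913
r = Sxy / sqrt(Sxx*Syy) = -107.333333 / 199.538913 ≈ -0.537907

-0.5379


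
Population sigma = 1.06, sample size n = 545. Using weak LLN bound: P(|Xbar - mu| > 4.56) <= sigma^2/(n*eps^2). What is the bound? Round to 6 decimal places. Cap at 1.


bound = min(1, sigma^2/(n*eps^2))
sigma^2 = 1.06^2 = 1.1236
n*eps^2 = 545 * 4.56^2 = 545 * 20.7936 = 11332.512
sigma^2/(n*eps^2) = 1.1236 / 11332.512 ≈ 0.00009915

0.000099


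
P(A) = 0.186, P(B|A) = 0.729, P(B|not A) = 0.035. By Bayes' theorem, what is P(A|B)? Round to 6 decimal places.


P(A|B) = P(B|A)*P(A) / P(B), P(B) = P(B|A)*P(A) + P(B|not A)*P(not A)
P(B|A)*P(A) = 0.729 * 0.186 = 0.135594
P(B|not A)*P(not A) = 0.035 * 0.814 = 0.02849
P(B) = 0.135594 + 0.02849 = 0.164084
P(A|B) = 0.135594 / 0.164084 ≈ 0.82636942

0.826369


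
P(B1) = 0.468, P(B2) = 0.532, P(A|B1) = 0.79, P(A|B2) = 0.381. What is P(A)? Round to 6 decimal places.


P(A) = P(A|B1)*P(B1) + P(A|B2)*P(B2)
P(A|B1)*P(B1) = 0.79 * 0.468 = 0.36972
P(A|B2)*P(B2) = 0.381 * 0.532 = 0.202692
P(A) = 0.36972 + 0.202692 = 0.572412

0.572412


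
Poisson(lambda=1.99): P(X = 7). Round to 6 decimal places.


P = e^(-lam) * lam^k / k!
e^(-1.99) ≈ 0.1366954
lam^k = 1.99^7 ≈ 123.586643
k! = 7! = 5040
P = 0.1366954 * 123.586643 / 5040 ≈ 0.003352

0.003352


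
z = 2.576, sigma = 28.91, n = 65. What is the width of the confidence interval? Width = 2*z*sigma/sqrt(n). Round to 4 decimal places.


width = 2*z*sigma/sqrt(n)
2*z*sigma = 2 * 2.576 * 28.91 = 148.94432
sqrt(65) ≈ 8.062258
width = 148.94432 / 8.062258 ≈ 18.474269

18.4743


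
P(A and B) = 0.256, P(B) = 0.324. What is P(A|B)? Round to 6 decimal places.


P(A|B) = P(A and B) / P(B) = 0.256 / 0.324 = 64/81 ≈ 0.79012346

0.790123


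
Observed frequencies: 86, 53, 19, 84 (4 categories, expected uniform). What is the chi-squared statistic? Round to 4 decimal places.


chi2 = sum((O-E)^2/E), E = total/4
total = 242, E = 242/4 = 60.5
(86 - 60.5)^2 / 60.5 = 650.25 / 60.5 = 2601/242 ≈ 10.747934
(53 - 60.5)^2 / 60.5 = 56.25 / 60.5 = 225/242 ≈ 0.929752
(19 - 60.5)^2 / 60.5 = 1722.25 / 60.5 = 6889/242 ≈ 28.466942
(84 - 60.5)^2 / 60.5 = 552.25 / 60.5 = 2209/242 ≈ 9.128099
chi2 = 542/11 ≈ 49.272727

49.2727


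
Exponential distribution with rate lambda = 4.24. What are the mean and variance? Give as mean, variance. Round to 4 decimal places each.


mean = 1/lam, var = 1/lam^2
mean = 1 / 4.24 = 25/106 ≈ 0.235849
lam^2 = 4.24^2 = 17.9776
var = 1 / 17.9776 ≈ 0.055625

0.2358, 0.0556


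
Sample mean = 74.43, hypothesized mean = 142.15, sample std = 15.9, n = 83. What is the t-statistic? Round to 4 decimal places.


t = (xbar - mu0) / (s/sqrt(n))
xbar - mu0 = 74.43 - 142.15 = -67.72
sqrt(83) ≈ 9.11043358
s/sqrt(n) = 15.9 / 9.11043358 ≈ 1.74525173
t = -67.72 / 1.74525173 ≈ -38.802425

-38.8024


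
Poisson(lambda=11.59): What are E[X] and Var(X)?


E[X] = Var(X) = lambda = 11.59

11.59, 11.59


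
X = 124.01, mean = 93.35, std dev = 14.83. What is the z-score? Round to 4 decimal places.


z = (X - mu) / sigma
X - mu = 124.01 - 93.35 = 30.66
z = 30.66 / 14.83 = 3066/1483 ≈ 2.067431

2.0674


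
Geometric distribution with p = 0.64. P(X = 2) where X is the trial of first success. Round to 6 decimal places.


P = (1-p)^(k-1) * p
(1-p)^(k-1) = 0.36^1 = 0.36
P = 0.36 * 0.64 = 0.2304

0.230400


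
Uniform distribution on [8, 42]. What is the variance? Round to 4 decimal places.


Var = (b-a)^2 / 12
(b-a)^2 = (42 - 8)^2 = 1156
Var = 1156/12 ≈ 96.333333

96.3333


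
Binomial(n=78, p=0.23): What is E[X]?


E[X] = n*p = 78 * 0.23 = 17.94

17.94


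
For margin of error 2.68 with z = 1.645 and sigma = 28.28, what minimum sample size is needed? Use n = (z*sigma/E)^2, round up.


z*sigma/E = 1.645 * 28.28 / 2.68 ≈ 17.358433
(z*sigma/E)^2 ≈ 301.315191
round up: n = 302

302


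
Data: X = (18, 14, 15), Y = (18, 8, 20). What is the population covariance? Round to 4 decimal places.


Cov = (1/n)*sum((xi-xbar)(yi-ybar))
n = 3, xbar = 47/3 ≈ 15.666667, ybar = 46/3 ≈ 15.333333
sum((xi-xbar)(yi-ybar)) = 46/3 ≈ 15.333333
Cov = 15.333333 / 3 = 46/9 ≈ 5.111111

5.1111


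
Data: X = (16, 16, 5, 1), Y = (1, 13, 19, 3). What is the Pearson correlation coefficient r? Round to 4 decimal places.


r = sum((xi-xbar)(yi-ybar)) / sqrt(sum((xi-xbar)^2) * sum((yi-ybar)^2))
n = 4, xbar = 38/4 = 9.5, ybar = 36/4 = 9
Sxy = sum((xi-xbar)(yi-ybar)) = -20
Sxx = sum((xi-xbar)^2) = 177
Syy = sum((yi-ybar)^2) = 216
sqrt(Sxx*Syy) ≈ 195.530049
r = Sxy / sqrt(Sxx*Syy) = -20 / 195.530049 ≈ -0.102286

-0.1023


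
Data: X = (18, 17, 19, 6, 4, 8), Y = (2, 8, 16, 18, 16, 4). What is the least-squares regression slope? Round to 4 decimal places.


b = sum((xi-xbar)(yi-ybar)) / sum((xi-xbar)^2)
n = 6, xbar = 72/6 = 12, ybar = 64/6 = 32/3 ≈ 10.666667
Sxy = sum((xi-xbar)(yi-ybar)) = -88
Sxx = sum((xi-xbar)^2) = 226
b = Sxy / Sxx = -44/113 ≈ -0.389381

-0.3894


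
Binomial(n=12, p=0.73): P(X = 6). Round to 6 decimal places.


P = C(n,k) * p^k * (1-p)^(n-k)
C(12,6) = 924
p^k = 0.73^6 ≈ 0.1513342
(1-p)^(n-k) = 0.27^6 ≈ 0.0003874205
P = 924 * 0.1513342 * 0.0003874205 ≈ 0.054174

0.054174


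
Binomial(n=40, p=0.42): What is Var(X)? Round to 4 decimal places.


Var = n*p*(1-p) = 40 * 0.42 * 0.58 = 9.744

9.7440


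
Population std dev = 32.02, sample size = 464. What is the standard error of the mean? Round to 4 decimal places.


SE = sigma / sqrt(n)
sqrt(464) ≈ 21.540659
SE = 32.02 / 21.540659 ≈ 1.486491

1.4865


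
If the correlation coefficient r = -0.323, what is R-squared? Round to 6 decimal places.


R^2 = r^2 = (-0.323)^2 = 0.104329

0.104329


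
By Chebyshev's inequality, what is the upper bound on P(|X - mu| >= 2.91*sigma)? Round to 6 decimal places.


P <= 1/k^2
k^2 = 2.91^2 = 8.4681
1/k^2 = 1 / 8.4681 ≈ 0.11809024

0.118090


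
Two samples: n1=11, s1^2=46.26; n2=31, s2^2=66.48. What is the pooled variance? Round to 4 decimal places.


sp^2 = ((n1-1)*s1^2 + (n2-1)*s2^2)/(n1+n2-2)
(n1-1)*s1^2 = 10 * 46.26 = 462.6
(n2-1)*s2^2 = 30 * 66.48 = 1994.4
numerator = 462.6 + 1994.4 = 2457
n1+n2-2 = 40
sp^2 = 2457 / 40 = 61.425

61.4250


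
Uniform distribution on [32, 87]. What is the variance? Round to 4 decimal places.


Var = (b-a)^2 / 12
(b-a)^2 = (87 - 32)^2 = 3025
Var = 3025/12 ≈ 252.083333

252.0833


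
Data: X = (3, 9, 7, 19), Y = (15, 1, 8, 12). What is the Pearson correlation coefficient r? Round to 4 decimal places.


r = sum((xi-xbar)(yi-ybar)) / sqrt(sum((xi-xbar)^2) * sum((yi-ybar)^2))
n = 4, xbar = 38/4 = 9.5, ybar = 36/4 = 9
Sxy = sum((xi-xbar)(yi-ybar)) = -4
Sxx = sum((xi-xbar)^2) = 139
Syy = sum((yi-ybar)^2) = 110
sqrt(Sxx*Syy) ≈ 123.652740
r = Sxy / sqrt(Sxx*Syy) = -4 / 123.652740 ≈ -0.032349

-0.0323


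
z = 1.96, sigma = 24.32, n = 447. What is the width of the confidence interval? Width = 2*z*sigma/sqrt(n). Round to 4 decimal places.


width = 2*z*sigma/sqrt(n)
2*z*sigma = 2 * 1.96 * 24.32 = 95.3344
sqrt(447) ≈ 21.142375
width = 95.3344 / 21.142375 ≈ 4.509162

4.5092


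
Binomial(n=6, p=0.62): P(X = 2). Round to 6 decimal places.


P = C(n,k) * p^k * (1-p)^(n-k)
C(6,2) = 15
p^k = 0.62^2 = 0.3844
(1-p)^(n-k) = 0.38^4 = 0.02085136
P = 15 * 0.3844 * 0.02085136 ≈ 0.120229

0.120229


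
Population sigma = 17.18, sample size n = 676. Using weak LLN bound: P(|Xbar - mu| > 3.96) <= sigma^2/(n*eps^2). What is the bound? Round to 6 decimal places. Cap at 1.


bound = min(1, sigma^2/(n*eps^2))
sigma^2 = 17.18^2 = 295.1524
n*eps^2 = 676 * 3.96^2 = 676 * 15.6816 = 10600.7616
sigma^2/(n*eps^2) = 295.1524 / 10600.7616 ≈ 0.02784257

0.027843


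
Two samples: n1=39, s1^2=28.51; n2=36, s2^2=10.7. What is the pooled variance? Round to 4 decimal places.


sp^2 = ((n1-1)*s1^2 + (n2-1)*s2^2)/(n1+n2-2)
(n1-1)*s1^2 = 38 * 28.51 = 1083.38
(n2-1)*s2^2 = 35 * 10.7 = 374.5
numerator = 1083.38 + 374.5 = 1457.88
n1+n2-2 = 73
sp^2 = 1457.88 / 73 = 36447/1825 ≈ 19.970959

19.9710


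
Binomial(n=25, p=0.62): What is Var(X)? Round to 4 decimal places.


Var = n*p*(1-p) = 25 * 0.62 * 0.38 = 5.89

5.8900


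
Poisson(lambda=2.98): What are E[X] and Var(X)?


E[X] = Var(X) = lambda = 2.98

2.98, 2.98


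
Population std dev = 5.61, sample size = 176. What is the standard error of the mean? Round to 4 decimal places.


SE = sigma / sqrt(n)
sqrt(176) ≈ 13.266499
SE = 5.61 / 13.266499 ≈ 0.422870

0.4229


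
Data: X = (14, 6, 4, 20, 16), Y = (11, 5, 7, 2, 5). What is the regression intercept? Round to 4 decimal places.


a = ybar - b*xbar, where b = sum((xi-xbar)(yi-ybar)) / sum((xi-xbar)^2)
n = 5, xbar = 60/5 = 12, ybar = 30/5 = 6
Sxy = sum((xi-xbar)(yi-ybar)) = -28
Sxx = sum((xi-xbar)^2) = 184
b = Sxy / Sxx = -7/46 ≈ -0.152174
a = 6 - (-0.152174) * 12 = 180/23 ≈ 7.826087

7.8261


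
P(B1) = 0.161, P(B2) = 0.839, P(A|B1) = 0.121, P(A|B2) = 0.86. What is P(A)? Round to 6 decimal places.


P(A) = P(A|B1)*P(B1) + P(A|B2)*P(B2)
P(A|B1)*P(B1) = 0.121 * 0.161 = 0.019481
P(A|B2)*P(B2) = 0.86 * 0.839 = 0.72154
P(A) = 0.019481 + 0.72154 = 0.741021

0.741021


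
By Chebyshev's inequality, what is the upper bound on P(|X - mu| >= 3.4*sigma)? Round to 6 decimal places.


P <= 1/k^2
k^2 = 3.4^2 = 11.56
1/k^2 = 1 / 11.56 = 25/289 ≈ 0.08650519

0.086505


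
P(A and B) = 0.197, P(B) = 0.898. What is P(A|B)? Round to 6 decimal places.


P(A|B) = P(A and B) / P(B) = 0.197 / 0.898 = 197/898 ≈ 0.21937639

0.219376


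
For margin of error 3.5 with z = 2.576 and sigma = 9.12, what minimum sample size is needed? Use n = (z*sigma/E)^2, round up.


z*sigma/E = 2.576 * 9.12 / 3.5 = 6.71232
(z*sigma/E)^2 ≈ 45.055240
round up: n = 46

46


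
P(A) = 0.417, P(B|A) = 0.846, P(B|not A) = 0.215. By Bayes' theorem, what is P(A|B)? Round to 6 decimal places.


P(A|B) = P(B|A)*P(A) / P(B), P(B) = P(B|A)*P(A) + P(B|not A)*P(not A)
P(B|A)*P(A) = 0.846 * 0.417 = 0.352782
P(B|not A)*P(not A) = 0.215 * 0.583 = 0.125345
P(B) = 0.352782 + 0.125345 = 0.478127
P(A|B) = 0.352782 / 0.478127 ≈ 0.73784162

0.737842


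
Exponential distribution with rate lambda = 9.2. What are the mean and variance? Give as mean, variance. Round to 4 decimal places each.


mean = 1/lam, var = 1/lam^2
mean = 1 / 9.2 = 5/46 ≈ 0.108696
lam^2 = 9.2^2 = 84.64
var = 1 / 84.64 = 25/2116 ≈ 0.011815

0.1087, 0.0118


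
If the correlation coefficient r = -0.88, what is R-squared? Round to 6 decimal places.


R^2 = r^2 = (-0.88)^2 = 0.7744

0.774400
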